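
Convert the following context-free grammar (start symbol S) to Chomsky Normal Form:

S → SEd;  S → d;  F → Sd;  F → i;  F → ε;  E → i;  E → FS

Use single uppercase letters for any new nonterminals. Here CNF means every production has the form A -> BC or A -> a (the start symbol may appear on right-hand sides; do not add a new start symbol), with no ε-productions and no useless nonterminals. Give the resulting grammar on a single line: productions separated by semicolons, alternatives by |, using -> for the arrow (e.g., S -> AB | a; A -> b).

S -> d | SC; A -> d; B -> EA; C -> EA; E -> d | i | FS | SB; F -> i | SA

Nullable: {F}; after ε-elimination: S -> d | SEd; E -> S | i | FS; F -> i | Sd.
After unit-elimination: S -> d | SEd; E -> d | i | FS | SEd; F -> i | Sd.
TERM: introduce A -> d and substitute in every rule of length ≥2.
BIN: E -> SEA becomes E -> SB, B -> EA; S -> SEA becomes S -> SC, C -> EA.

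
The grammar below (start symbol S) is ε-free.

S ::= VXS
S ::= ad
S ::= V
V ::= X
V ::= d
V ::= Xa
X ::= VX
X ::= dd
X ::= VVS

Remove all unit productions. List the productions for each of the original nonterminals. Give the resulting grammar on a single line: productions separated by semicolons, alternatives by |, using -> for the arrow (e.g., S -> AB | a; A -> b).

Unit productions: S->V, V->X.
Unit pairs (A ⇒* B via units): (S,V), (S,X), (V,X).
S: inherits non-unit rules of {S, V, X} → VVS | VX | VXS | Xa | ad | d | dd.
V: inherits non-unit rules of {V, X} → VVS | VX | Xa | d | dd.
X: inherits non-unit rules of {X} → VVS | VX | dd.

S -> d | VX | Xa | ad | dd | VVS | VXS; V -> d | VX | Xa | dd | VVS; X -> VX | dd | VVS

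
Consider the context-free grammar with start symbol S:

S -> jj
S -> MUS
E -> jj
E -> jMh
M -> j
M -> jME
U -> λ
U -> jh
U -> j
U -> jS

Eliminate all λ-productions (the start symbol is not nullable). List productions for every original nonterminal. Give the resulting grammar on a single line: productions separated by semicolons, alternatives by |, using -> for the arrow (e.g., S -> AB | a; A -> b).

S -> MS | jj | MUS; E -> jj | jMh; M -> j | jME; U -> j | jS | jh

Nullable set: {U}.
S -> MUS: U nullable, giving MS | MUS.
Drop U -> λ.
Unchanged (no nullable symbols): S -> jj; E -> jMh; E -> jj; M -> j; M -> jME; U -> j; U -> jS; U -> jh.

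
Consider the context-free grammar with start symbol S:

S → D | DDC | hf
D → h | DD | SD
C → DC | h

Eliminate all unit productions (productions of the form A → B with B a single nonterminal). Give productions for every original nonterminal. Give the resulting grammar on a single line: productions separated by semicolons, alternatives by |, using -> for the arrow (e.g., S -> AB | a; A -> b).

Unit productions: S->D.
Unit pairs (A ⇒* B via units): (S,D).
S: inherits non-unit rules of {D, S} → DD | DDC | SD | h | hf.
C: inherits non-unit rules of {C} → DC | h.
D: inherits non-unit rules of {D} → DD | SD | h.

S -> h | DD | SD | hf | DDC; C -> h | DC; D -> h | DD | SD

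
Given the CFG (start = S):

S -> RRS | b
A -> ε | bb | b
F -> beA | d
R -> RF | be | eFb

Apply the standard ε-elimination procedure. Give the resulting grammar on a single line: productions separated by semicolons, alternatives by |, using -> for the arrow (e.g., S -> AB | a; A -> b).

Nullable set: {A}.
Drop A -> ε.
F -> beA: A nullable, giving be | beA.
Unchanged (no nullable symbols): S -> RRS; S -> b; A -> b; A -> bb; F -> d; R -> RF; R -> be; R -> eFb.

S -> b | RRS; A -> b | bb; F -> d | be | beA; R -> RF | be | eFb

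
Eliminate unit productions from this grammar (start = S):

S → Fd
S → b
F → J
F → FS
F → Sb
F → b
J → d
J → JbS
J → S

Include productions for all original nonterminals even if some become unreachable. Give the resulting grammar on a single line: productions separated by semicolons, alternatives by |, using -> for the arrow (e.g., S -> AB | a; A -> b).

Unit productions: F->J, J->S.
Unit pairs (A ⇒* B via units): (F,J), (F,S), (J,S).
S: inherits non-unit rules of {S} → Fd | b.
F: inherits non-unit rules of {F, J, S} → FS | Fd | JbS | Sb | b | d.
J: inherits non-unit rules of {J, S} → Fd | JbS | b | d.

S -> b | Fd; F -> b | d | FS | Fd | Sb | JbS; J -> b | d | Fd | JbS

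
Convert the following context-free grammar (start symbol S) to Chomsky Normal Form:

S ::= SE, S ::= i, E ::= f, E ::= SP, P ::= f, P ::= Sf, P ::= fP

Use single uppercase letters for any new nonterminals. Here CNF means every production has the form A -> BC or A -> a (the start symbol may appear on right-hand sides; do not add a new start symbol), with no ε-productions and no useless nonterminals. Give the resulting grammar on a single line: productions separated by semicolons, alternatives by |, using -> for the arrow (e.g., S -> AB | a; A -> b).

S -> i | SE; A -> f; E -> f | SP; P -> f | AP | SA

No ε-productions.
No unit productions to eliminate.
TERM: introduce A -> f and substitute in every rule of length ≥2.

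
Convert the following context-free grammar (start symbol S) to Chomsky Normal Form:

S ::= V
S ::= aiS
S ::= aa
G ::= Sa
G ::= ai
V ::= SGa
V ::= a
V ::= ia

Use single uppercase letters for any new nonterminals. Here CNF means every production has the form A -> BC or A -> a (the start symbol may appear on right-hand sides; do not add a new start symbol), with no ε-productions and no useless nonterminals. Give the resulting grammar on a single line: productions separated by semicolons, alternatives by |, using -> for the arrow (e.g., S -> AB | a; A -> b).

S -> a | AA | AC | BA | SD; A -> a; B -> i; C -> BS; D -> GA; G -> AB | SA

No ε-productions.
After unit-elimination: S -> a | aa | ia | SGa | aiS; G -> Sa | ai; V -> a | ia | SGa.
TERM: introduce A -> a, B -> i and substitute in every rule of length ≥2.
BIN: S -> ABS becomes S -> AC, C -> BS; S -> SGA becomes S -> SD, D -> GA; V -> SGA becomes V -> SE, E -> GA.
Drop unreachable/unproductive: V.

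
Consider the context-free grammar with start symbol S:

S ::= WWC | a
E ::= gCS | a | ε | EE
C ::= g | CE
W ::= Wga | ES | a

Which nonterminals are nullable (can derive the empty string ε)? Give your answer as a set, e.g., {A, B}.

{E}

Directly nullable (have an ε-rule): {E}.
Not nullable: C, S, W — each has a terminal in every rule's right-hand side or depends on a non-nullable symbol.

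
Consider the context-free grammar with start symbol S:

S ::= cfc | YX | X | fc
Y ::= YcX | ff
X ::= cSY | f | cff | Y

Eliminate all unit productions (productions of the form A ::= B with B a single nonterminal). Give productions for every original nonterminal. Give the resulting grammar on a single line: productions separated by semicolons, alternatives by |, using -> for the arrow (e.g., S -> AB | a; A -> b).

S -> f | YX | fc | ff | YcX | cSY | cfc | cff; X -> f | ff | YcX | cSY | cff; Y -> ff | YcX

Unit productions: S->X, X->Y.
Unit pairs (A ⇒* B via units): (S,X), (S,Y), (X,Y).
S: inherits non-unit rules of {S, X, Y} → YX | YcX | cSY | cfc | cff | f | fc | ff.
X: inherits non-unit rules of {X, Y} → YcX | cSY | cff | f | ff.
Y: inherits non-unit rules of {Y} → YcX | ff.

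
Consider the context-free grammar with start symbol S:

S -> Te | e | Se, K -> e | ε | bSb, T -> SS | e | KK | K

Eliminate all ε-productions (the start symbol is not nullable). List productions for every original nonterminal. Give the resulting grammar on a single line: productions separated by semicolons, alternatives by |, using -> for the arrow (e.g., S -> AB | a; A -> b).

Nullable set: {K, T}.
S -> Te: T nullable, giving Te | e.
Drop K -> ε.
T -> K: K nullable, giving K.
T -> KK: K, K nullable, giving K | KK.
Unchanged (no nullable symbols): S -> Se; S -> e; K -> bSb; K -> e; T -> SS; T -> e.

S -> e | Se | Te; K -> e | bSb; T -> K | e | KK | SS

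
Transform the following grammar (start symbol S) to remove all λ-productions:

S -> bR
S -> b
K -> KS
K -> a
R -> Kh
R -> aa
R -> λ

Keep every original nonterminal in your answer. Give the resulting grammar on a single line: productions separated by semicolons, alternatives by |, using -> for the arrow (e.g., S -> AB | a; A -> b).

S -> b | bR; K -> a | KS; R -> Kh | aa

Nullable set: {R}.
S -> bR: R nullable, giving b | bR.
Drop R -> λ.
Unchanged (no nullable symbols): S -> b; K -> KS; K -> a; R -> Kh; R -> aa.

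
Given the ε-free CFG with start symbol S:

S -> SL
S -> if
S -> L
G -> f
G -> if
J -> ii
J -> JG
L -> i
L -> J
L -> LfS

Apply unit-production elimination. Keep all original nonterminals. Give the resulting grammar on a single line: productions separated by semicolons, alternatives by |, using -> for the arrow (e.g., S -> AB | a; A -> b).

S -> i | JG | SL | if | ii | LfS; G -> f | if; J -> JG | ii; L -> i | JG | ii | LfS

Unit productions: L->J, S->L.
Unit pairs (A ⇒* B via units): (L,J), (S,J), (S,L).
S: inherits non-unit rules of {J, L, S} → JG | LfS | SL | i | if | ii.
G: inherits non-unit rules of {G} → f | if.
J: inherits non-unit rules of {J} → JG | ii.
L: inherits non-unit rules of {J, L} → JG | LfS | i | ii.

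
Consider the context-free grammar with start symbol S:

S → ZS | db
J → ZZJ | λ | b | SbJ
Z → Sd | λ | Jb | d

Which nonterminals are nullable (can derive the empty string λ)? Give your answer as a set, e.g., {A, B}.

{J, Z}

Directly nullable (have an ε-rule): {J, Z}.
Not nullable: S — each has a terminal in every rule's right-hand side or depends on a non-nullable symbol.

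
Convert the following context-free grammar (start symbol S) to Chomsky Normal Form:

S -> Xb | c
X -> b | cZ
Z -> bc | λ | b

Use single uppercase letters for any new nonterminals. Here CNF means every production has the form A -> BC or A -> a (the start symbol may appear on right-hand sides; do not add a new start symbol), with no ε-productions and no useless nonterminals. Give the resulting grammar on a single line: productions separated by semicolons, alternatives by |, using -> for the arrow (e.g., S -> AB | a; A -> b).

Nullable: {Z}; after ε-elimination: S -> c | Xb; X -> b | c | cZ; Z -> b | bc.
No unit productions to eliminate.
TERM: introduce A -> b, B -> c and substitute in every rule of length ≥2.

S -> c | XA; A -> b; B -> c; X -> b | c | BZ; Z -> b | AB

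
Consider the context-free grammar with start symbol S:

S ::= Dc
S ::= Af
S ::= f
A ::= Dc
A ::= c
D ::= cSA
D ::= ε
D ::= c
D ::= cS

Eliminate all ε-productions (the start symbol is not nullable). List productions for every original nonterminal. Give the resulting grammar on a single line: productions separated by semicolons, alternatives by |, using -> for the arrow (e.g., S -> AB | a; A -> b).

Nullable set: {D}.
S -> Dc: D nullable, giving Dc | c.
A -> Dc: D nullable, giving Dc | c.
Drop D -> ε.
Unchanged (no nullable symbols): S -> Af; S -> f; A -> c; D -> c; D -> cS; D -> cSA.

S -> c | f | Af | Dc; A -> c | Dc; D -> c | cS | cSA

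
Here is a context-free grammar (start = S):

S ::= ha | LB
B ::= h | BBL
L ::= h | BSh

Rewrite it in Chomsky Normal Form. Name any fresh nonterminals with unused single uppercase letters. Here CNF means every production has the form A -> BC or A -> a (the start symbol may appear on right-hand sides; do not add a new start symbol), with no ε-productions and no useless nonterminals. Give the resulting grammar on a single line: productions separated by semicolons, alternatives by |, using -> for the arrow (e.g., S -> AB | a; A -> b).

S -> AC | LB; A -> h; B -> h | BD; C -> a; D -> BL; E -> SA; L -> h | BE

No ε-productions.
No unit productions to eliminate.
TERM: introduce C -> a, A -> h and substitute in every rule of length ≥2.
BIN: B -> BBL becomes B -> BD, D -> BL; L -> BSA becomes L -> BE, E -> SA.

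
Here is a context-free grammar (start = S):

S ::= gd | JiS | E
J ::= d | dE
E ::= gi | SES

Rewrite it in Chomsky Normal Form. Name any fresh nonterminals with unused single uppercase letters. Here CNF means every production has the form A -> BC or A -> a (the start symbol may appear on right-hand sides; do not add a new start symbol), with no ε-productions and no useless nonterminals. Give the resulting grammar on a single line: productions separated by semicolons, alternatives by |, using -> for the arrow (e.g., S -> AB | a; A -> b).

No ε-productions.
After unit-elimination: S -> gd | gi | JiS | SES; E -> gi | SES; J -> d | dE.
TERM: introduce C -> d, A -> g, B -> i and substitute in every rule of length ≥2.
BIN: E -> SES becomes E -> SD, D -> ES; S -> JBS becomes S -> JF, F -> BS; S -> SES becomes S -> SG, G -> ES.

S -> AB | AC | JF | SG; A -> g; B -> i; C -> d; D -> ES; E -> AB | SD; F -> BS; G -> ES; J -> d | CE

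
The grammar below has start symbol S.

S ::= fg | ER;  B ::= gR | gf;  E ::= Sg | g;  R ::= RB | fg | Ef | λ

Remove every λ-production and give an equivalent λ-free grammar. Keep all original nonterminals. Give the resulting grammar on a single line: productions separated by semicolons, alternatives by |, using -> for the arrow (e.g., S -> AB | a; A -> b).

Nullable set: {R}.
S -> ER: R nullable, giving E | ER.
B -> gR: R nullable, giving g | gR.
Drop R -> λ.
R -> RB: R nullable, giving B | RB.
Unchanged (no nullable symbols): S -> fg; B -> gf; E -> Sg; E -> g; R -> Ef; R -> fg.

S -> E | ER | fg; B -> g | gR | gf; E -> g | Sg; R -> B | Ef | RB | fg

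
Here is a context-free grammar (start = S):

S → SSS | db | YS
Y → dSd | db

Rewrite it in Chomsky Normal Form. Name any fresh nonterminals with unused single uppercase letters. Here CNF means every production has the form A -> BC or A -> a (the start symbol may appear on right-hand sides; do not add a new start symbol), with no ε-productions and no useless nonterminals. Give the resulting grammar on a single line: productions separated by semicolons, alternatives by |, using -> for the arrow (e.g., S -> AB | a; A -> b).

S -> AB | SC | YS; A -> d; B -> b; C -> SS; D -> SA; Y -> AB | AD

No ε-productions.
No unit productions to eliminate.
TERM: introduce B -> b, A -> d and substitute in every rule of length ≥2.
BIN: S -> SSS becomes S -> SC, C -> SS; Y -> ASA becomes Y -> AD, D -> SA.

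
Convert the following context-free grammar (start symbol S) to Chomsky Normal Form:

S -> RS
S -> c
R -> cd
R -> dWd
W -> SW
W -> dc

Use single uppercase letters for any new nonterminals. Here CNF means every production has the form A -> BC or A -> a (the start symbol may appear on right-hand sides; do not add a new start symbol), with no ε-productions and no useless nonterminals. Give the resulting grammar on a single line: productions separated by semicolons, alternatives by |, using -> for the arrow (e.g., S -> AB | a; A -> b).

No ε-productions.
No unit productions to eliminate.
TERM: introduce A -> c, B -> d and substitute in every rule of length ≥2.
BIN: R -> BWB becomes R -> BC, C -> WB.

S -> c | RS; A -> c; B -> d; C -> WB; R -> AB | BC; W -> BA | SW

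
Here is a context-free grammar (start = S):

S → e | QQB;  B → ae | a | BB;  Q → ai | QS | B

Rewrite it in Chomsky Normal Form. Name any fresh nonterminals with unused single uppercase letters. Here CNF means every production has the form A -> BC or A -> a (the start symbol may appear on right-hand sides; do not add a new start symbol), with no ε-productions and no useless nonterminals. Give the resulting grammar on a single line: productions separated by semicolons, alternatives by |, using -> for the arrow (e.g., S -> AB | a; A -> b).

No ε-productions.
After unit-elimination: S -> e | QQB; B -> a | BB | ae; Q -> a | BB | QS | ae | ai.
TERM: introduce A -> a, C -> e, D -> i and substitute in every rule of length ≥2.
BIN: S -> QQB becomes S -> QE, E -> QB.

S -> e | QE; A -> a; B -> a | AC | BB; C -> e; D -> i; E -> QB; Q -> a | AC | AD | BB | QS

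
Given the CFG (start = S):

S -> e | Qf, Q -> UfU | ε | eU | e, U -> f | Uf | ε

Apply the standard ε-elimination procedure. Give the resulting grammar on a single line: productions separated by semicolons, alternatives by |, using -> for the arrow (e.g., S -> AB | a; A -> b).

Nullable set: {Q, U}.
S -> Qf: Q nullable, giving Qf | f.
Drop Q -> ε.
Q -> UfU: U, U nullable, giving Uf | UfU | f | fU.
Q -> eU: U nullable, giving e | eU.
Drop U -> ε.
U -> Uf: U nullable, giving Uf | f.
Unchanged (no nullable symbols): S -> e; Q -> e; U -> f.

S -> e | f | Qf; Q -> e | f | Uf | eU | fU | UfU; U -> f | Uf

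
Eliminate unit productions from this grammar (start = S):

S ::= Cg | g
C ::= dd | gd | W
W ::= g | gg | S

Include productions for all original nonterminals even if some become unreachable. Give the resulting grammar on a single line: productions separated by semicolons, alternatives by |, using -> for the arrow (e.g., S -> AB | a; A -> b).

S -> g | Cg; C -> g | Cg | dd | gd | gg; W -> g | Cg | gg

Unit productions: C->W, W->S.
Unit pairs (A ⇒* B via units): (C,S), (C,W), (W,S).
S: inherits non-unit rules of {S} → Cg | g.
C: inherits non-unit rules of {C, S, W} → Cg | dd | g | gd | gg.
W: inherits non-unit rules of {S, W} → Cg | g | gg.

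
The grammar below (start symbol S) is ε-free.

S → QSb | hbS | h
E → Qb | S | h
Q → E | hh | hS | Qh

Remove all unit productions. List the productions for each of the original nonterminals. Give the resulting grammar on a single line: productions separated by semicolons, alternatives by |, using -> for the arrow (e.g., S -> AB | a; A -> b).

S -> h | QSb | hbS; E -> h | Qb | QSb | hbS; Q -> h | Qb | Qh | hS | hh | QSb | hbS

Unit productions: E->S, Q->E.
Unit pairs (A ⇒* B via units): (E,S), (Q,E), (Q,S).
S: inherits non-unit rules of {S} → QSb | h | hbS.
E: inherits non-unit rules of {E, S} → QSb | Qb | h | hbS.
Q: inherits non-unit rules of {E, Q, S} → QSb | Qb | Qh | h | hS | hbS | hh.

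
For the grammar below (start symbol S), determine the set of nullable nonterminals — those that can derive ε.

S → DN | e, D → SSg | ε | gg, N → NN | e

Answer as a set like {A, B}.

{D}

Directly nullable (have an ε-rule): {D}.
Not nullable: N, S — each has a terminal in every rule's right-hand side or depends on a non-nullable symbol.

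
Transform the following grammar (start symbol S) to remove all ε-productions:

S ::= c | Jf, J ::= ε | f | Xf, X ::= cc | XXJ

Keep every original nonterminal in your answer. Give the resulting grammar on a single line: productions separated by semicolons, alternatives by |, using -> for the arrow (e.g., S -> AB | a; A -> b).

Nullable set: {J}.
S -> Jf: J nullable, giving Jf | f.
Drop J -> ε.
X -> XXJ: J nullable, giving XX | XXJ.
Unchanged (no nullable symbols): S -> c; J -> Xf; J -> f; X -> cc.

S -> c | f | Jf; J -> f | Xf; X -> XX | cc | XXJ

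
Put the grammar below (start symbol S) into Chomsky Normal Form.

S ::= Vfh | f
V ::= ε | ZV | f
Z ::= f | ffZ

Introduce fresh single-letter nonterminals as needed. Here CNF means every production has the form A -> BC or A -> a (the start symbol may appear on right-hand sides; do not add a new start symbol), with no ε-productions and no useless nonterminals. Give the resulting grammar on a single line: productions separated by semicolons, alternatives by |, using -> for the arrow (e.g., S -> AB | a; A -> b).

S -> f | AB | VC; A -> f; B -> h; C -> AB; D -> AZ; E -> AZ; V -> f | AD | ZV; Z -> f | AE

Nullable: {V}; after ε-elimination: S -> f | fh | Vfh; V -> Z | f | ZV; Z -> f | ffZ.
After unit-elimination: S -> f | fh | Vfh; V -> f | ZV | ffZ; Z -> f | ffZ.
TERM: introduce A -> f, B -> h and substitute in every rule of length ≥2.
BIN: S -> VAB becomes S -> VC, C -> AB; V -> AAZ becomes V -> AD, D -> AZ; Z -> AAZ becomes Z -> AE, E -> AZ.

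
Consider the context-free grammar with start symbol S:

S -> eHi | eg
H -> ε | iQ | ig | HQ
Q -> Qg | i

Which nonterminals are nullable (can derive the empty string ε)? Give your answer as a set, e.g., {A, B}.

{H}

Directly nullable (have an ε-rule): {H}.
Not nullable: Q, S — each has a terminal in every rule's right-hand side or depends on a non-nullable symbol.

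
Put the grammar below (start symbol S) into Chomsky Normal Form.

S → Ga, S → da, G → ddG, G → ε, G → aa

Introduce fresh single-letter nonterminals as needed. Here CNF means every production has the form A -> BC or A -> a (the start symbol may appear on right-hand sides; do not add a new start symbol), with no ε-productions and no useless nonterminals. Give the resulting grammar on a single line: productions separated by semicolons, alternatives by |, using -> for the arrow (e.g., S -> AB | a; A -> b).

S -> a | BA | GA; A -> a; B -> d; C -> BG; G -> AA | BB | BC

Nullable: {G}; after ε-elimination: S -> a | Ga | da; G -> aa | dd | ddG.
No unit productions to eliminate.
TERM: introduce A -> a, B -> d and substitute in every rule of length ≥2.
BIN: G -> BBG becomes G -> BC, C -> BG.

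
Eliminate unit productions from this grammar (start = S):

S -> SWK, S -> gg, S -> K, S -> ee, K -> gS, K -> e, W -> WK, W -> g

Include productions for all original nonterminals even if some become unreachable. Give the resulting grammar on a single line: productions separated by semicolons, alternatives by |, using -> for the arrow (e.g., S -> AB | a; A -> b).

S -> e | ee | gS | gg | SWK; K -> e | gS; W -> g | WK

Unit productions: S->K.
Unit pairs (A ⇒* B via units): (S,K).
S: inherits non-unit rules of {K, S} → SWK | e | ee | gS | gg.
K: inherits non-unit rules of {K} → e | gS.
W: inherits non-unit rules of {W} → WK | g.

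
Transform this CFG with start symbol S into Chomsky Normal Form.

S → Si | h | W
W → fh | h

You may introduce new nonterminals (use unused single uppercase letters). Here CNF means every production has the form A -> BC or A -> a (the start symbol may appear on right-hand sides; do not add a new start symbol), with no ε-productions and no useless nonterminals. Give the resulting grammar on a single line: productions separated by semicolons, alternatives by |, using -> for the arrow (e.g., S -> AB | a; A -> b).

No ε-productions.
After unit-elimination: S -> h | Si | fh; W -> h | fh.
TERM: introduce B -> f, C -> h, A -> i and substitute in every rule of length ≥2.
Drop unreachable/unproductive: W.

S -> h | BC | SA; A -> i; B -> f; C -> h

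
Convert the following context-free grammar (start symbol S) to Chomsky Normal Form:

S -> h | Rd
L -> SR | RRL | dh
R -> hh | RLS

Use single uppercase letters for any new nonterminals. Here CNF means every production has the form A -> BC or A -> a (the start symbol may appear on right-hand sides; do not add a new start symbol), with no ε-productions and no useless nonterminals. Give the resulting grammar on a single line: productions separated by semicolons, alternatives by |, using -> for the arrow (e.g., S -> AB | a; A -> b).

S -> h | RA; A -> d; B -> h; C -> RL; D -> LS; L -> AB | RC | SR; R -> BB | RD

No ε-productions.
No unit productions to eliminate.
TERM: introduce A -> d, B -> h and substitute in every rule of length ≥2.
BIN: L -> RRL becomes L -> RC, C -> RL; R -> RLS becomes R -> RD, D -> LS.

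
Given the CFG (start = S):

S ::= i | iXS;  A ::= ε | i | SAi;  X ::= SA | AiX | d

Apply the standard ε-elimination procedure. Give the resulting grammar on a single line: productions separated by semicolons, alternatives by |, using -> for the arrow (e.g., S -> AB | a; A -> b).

S -> i | iXS; A -> i | Si | SAi; X -> S | d | SA | iX | AiX

Nullable set: {A}.
Drop A -> ε.
A -> SAi: A nullable, giving SAi | Si.
X -> AiX: A nullable, giving AiX | iX.
X -> SA: A nullable, giving S | SA.
Unchanged (no nullable symbols): S -> i; S -> iXS; A -> i; X -> d.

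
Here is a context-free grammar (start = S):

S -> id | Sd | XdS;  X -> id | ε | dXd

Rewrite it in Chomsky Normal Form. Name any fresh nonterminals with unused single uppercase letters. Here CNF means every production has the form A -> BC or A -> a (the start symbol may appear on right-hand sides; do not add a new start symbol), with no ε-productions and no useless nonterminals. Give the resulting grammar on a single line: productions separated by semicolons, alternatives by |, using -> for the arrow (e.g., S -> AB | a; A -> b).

S -> AS | BA | SA | XC; A -> d; B -> i; C -> AS; D -> XA; X -> AA | AD | BA

Nullable: {X}; after ε-elimination: S -> Sd | dS | id | XdS; X -> dd | id | dXd.
No unit productions to eliminate.
TERM: introduce A -> d, B -> i and substitute in every rule of length ≥2.
BIN: S -> XAS becomes S -> XC, C -> AS; X -> AXA becomes X -> AD, D -> XA.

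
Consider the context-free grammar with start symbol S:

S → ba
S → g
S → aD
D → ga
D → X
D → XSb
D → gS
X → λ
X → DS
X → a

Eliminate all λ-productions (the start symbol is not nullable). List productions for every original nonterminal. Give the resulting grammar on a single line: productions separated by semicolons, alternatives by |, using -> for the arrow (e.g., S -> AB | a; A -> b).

Nullable set: {D, X}.
S -> aD: D nullable, giving a | aD.
D -> X: X nullable, giving X.
D -> XSb: X nullable, giving Sb | XSb.
Drop X -> λ.
X -> DS: D nullable, giving DS | S.
Unchanged (no nullable symbols): S -> ba; S -> g; D -> gS; D -> ga; X -> a.

S -> a | g | aD | ba; D -> X | Sb | gS | ga | XSb; X -> S | a | DS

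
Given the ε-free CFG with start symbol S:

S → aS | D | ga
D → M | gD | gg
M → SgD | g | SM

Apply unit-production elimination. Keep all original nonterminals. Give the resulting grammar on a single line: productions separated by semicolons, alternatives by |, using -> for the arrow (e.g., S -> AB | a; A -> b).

Unit productions: D->M, S->D.
Unit pairs (A ⇒* B via units): (D,M), (S,D), (S,M).
S: inherits non-unit rules of {D, M, S} → SM | SgD | aS | g | gD | ga | gg.
D: inherits non-unit rules of {D, M} → SM | SgD | g | gD | gg.
M: inherits non-unit rules of {M} → SM | SgD | g.

S -> g | SM | aS | gD | ga | gg | SgD; D -> g | SM | gD | gg | SgD; M -> g | SM | SgD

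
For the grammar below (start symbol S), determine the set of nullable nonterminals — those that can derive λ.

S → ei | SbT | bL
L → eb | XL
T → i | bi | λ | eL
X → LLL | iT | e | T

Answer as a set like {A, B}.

Directly nullable (have an ε-rule): {T}.
X is nullable via X -> T (every symbol on the right is already known nullable).
Not nullable: L, S — each has a terminal in every rule's right-hand side or depends on a non-nullable symbol.

{T, X}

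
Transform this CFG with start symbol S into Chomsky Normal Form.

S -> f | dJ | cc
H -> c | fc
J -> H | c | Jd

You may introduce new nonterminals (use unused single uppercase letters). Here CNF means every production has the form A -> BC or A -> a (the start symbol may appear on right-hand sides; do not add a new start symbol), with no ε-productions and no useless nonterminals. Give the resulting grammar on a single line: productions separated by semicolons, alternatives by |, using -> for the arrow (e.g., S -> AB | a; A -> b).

S -> f | BB | CJ; A -> f; B -> c; C -> d; J -> c | AB | JC

No ε-productions.
After unit-elimination: S -> f | cc | dJ; H -> c | fc; J -> c | Jd | fc.
TERM: introduce B -> c, C -> d, A -> f and substitute in every rule of length ≥2.
Drop unreachable/unproductive: H.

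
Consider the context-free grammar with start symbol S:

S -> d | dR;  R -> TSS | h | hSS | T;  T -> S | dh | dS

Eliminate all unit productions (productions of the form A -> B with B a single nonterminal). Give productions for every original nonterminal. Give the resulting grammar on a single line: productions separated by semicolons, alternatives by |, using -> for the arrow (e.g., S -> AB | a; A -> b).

Unit productions: R->T, T->S.
Unit pairs (A ⇒* B via units): (R,S), (R,T), (T,S).
S: inherits non-unit rules of {S} → d | dR.
R: inherits non-unit rules of {R, S, T} → TSS | d | dR | dS | dh | h | hSS.
T: inherits non-unit rules of {S, T} → d | dR | dS | dh.

S -> d | dR; R -> d | h | dR | dS | dh | TSS | hSS; T -> d | dR | dS | dh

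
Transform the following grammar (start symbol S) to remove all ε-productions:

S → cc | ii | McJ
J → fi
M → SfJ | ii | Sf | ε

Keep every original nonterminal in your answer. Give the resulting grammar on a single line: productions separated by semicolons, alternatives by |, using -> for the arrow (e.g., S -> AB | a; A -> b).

S -> cJ | cc | ii | McJ; J -> fi; M -> Sf | ii | SfJ

Nullable set: {M}.
S -> McJ: M nullable, giving McJ | cJ.
Drop M -> ε.
Unchanged (no nullable symbols): S -> cc; S -> ii; J -> fi; M -> Sf; M -> SfJ; M -> ii.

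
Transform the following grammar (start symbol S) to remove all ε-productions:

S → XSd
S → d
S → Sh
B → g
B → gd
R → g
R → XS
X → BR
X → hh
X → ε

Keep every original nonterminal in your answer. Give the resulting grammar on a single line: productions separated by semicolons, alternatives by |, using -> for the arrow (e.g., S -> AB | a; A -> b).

S -> d | Sd | Sh | XSd; B -> g | gd; R -> S | g | XS; X -> BR | hh

Nullable set: {X}.
S -> XSd: X nullable, giving Sd | XSd.
R -> XS: X nullable, giving S | XS.
Drop X -> ε.
Unchanged (no nullable symbols): S -> Sh; S -> d; B -> g; B -> gd; R -> g; X -> BR; X -> hh.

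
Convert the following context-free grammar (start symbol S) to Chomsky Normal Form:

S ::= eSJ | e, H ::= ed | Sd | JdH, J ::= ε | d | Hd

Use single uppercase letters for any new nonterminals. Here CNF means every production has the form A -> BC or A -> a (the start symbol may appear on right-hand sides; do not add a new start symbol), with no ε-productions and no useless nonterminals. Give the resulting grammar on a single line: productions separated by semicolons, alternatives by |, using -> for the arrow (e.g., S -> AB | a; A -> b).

S -> e | BD | BS; A -> d; B -> e; C -> AH; D -> SJ; H -> AH | BA | JC | SA; J -> d | HA

Nullable: {J}; after ε-elimination: S -> e | eS | eSJ; H -> Sd | dH | ed | JdH; J -> d | Hd.
No unit productions to eliminate.
TERM: introduce A -> d, B -> e and substitute in every rule of length ≥2.
BIN: H -> JAH becomes H -> JC, C -> AH; S -> BSJ becomes S -> BD, D -> SJ.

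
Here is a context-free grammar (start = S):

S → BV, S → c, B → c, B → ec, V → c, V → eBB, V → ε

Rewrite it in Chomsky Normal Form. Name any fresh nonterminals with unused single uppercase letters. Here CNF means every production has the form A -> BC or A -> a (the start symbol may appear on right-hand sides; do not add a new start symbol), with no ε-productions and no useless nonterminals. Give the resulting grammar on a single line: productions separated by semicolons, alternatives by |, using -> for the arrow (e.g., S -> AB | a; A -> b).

Nullable: {V}; after ε-elimination: S -> B | c | BV; B -> c | ec; V -> c | eBB.
After unit-elimination: S -> c | BV | ec; B -> c | ec; V -> c | eBB.
TERM: introduce C -> c, A -> e and substitute in every rule of length ≥2.
BIN: V -> ABB becomes V -> AD, D -> BB.

S -> c | AC | BV; A -> e; B -> c | AC; C -> c; D -> BB; V -> c | AD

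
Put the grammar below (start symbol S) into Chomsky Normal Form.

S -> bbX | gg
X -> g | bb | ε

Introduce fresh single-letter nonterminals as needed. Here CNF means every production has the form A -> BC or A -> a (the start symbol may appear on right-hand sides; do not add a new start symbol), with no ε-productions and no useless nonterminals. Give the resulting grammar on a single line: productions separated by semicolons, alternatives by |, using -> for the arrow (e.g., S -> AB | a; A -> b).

Nullable: {X}; after ε-elimination: S -> bb | gg | bbX; X -> g | bb.
No unit productions to eliminate.
TERM: introduce A -> b, B -> g and substitute in every rule of length ≥2.
BIN: S -> AAX becomes S -> AC, C -> AX.

S -> AA | AC | BB; A -> b; B -> g; C -> AX; X -> g | AA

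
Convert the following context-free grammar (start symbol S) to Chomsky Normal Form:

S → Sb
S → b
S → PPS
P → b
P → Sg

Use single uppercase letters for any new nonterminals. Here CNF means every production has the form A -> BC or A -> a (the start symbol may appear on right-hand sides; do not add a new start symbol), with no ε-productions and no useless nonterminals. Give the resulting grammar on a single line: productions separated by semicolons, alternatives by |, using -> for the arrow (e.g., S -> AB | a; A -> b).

S -> b | PC | SB; A -> g; B -> b; C -> PS; P -> b | SA

No ε-productions.
No unit productions to eliminate.
TERM: introduce B -> b, A -> g and substitute in every rule of length ≥2.
BIN: S -> PPS becomes S -> PC, C -> PS.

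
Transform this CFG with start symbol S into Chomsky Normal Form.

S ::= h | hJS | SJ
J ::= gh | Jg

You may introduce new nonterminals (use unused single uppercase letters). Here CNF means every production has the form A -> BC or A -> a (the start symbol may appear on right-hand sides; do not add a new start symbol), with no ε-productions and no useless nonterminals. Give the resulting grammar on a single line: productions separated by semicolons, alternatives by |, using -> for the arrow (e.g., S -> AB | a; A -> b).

No ε-productions.
No unit productions to eliminate.
TERM: introduce A -> g, B -> h and substitute in every rule of length ≥2.
BIN: S -> BJS becomes S -> BC, C -> JS.

S -> h | BC | SJ; A -> g; B -> h; C -> JS; J -> AB | JA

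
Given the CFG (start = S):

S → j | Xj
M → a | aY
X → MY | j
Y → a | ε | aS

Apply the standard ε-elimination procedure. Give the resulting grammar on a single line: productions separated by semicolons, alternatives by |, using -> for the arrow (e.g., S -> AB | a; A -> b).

Nullable set: {Y}.
M -> aY: Y nullable, giving a | aY.
X -> MY: Y nullable, giving M | MY.
Drop Y -> ε.
Unchanged (no nullable symbols): S -> Xj; S -> j; M -> a; X -> j; Y -> a; Y -> aS.

S -> j | Xj; M -> a | aY; X -> M | j | MY; Y -> a | aS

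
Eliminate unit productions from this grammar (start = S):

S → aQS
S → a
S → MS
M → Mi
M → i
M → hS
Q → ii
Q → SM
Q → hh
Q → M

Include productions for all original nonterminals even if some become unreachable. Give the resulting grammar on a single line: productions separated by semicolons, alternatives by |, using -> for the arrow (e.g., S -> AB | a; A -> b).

Unit productions: Q->M.
Unit pairs (A ⇒* B via units): (Q,M).
S: inherits non-unit rules of {S} → MS | a | aQS.
M: inherits non-unit rules of {M} → Mi | hS | i.
Q: inherits non-unit rules of {M, Q} → Mi | SM | hS | hh | i | ii.

S -> a | MS | aQS; M -> i | Mi | hS; Q -> i | Mi | SM | hS | hh | ii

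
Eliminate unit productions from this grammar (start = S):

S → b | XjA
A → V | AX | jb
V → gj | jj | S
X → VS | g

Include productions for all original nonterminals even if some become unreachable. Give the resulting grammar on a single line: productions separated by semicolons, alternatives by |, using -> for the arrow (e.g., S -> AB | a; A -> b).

Unit productions: A->V, V->S.
Unit pairs (A ⇒* B via units): (A,S), (A,V), (V,S).
S: inherits non-unit rules of {S} → XjA | b.
A: inherits non-unit rules of {A, S, V} → AX | XjA | b | gj | jb | jj.
V: inherits non-unit rules of {S, V} → XjA | b | gj | jj.
X: inherits non-unit rules of {X} → VS | g.

S -> b | XjA; A -> b | AX | gj | jb | jj | XjA; V -> b | gj | jj | XjA; X -> g | VS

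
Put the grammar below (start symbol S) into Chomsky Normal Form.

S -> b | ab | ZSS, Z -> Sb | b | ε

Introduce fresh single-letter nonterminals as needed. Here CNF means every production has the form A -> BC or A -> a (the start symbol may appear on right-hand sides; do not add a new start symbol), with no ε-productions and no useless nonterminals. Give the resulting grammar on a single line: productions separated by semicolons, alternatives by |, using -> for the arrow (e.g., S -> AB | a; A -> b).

Nullable: {Z}; after ε-elimination: S -> b | SS | ab | ZSS; Z -> b | Sb.
No unit productions to eliminate.
TERM: introduce A -> a, B -> b and substitute in every rule of length ≥2.
BIN: S -> ZSS becomes S -> ZC, C -> SS.

S -> b | AB | SS | ZC; A -> a; B -> b; C -> SS; Z -> b | SB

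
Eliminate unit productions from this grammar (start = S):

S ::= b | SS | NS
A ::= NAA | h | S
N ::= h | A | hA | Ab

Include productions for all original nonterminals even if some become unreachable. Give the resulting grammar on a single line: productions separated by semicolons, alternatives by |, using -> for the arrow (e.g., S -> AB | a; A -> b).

Unit productions: A->S, N->A.
Unit pairs (A ⇒* B via units): (A,S), (N,A), (N,S).
S: inherits non-unit rules of {S} → NS | SS | b.
A: inherits non-unit rules of {A, S} → NAA | NS | SS | b | h.
N: inherits non-unit rules of {A, N, S} → Ab | NAA | NS | SS | b | h | hA.

S -> b | NS | SS; A -> b | h | NS | SS | NAA; N -> b | h | Ab | NS | SS | hA | NAA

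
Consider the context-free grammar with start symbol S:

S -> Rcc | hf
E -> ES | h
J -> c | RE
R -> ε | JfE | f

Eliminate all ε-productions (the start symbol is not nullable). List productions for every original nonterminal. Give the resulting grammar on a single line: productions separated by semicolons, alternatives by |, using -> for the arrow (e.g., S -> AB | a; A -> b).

Nullable set: {R}.
S -> Rcc: R nullable, giving Rcc | cc.
J -> RE: R nullable, giving E | RE.
Drop R -> ε.
Unchanged (no nullable symbols): S -> hf; E -> ES; E -> h; J -> c; R -> JfE; R -> f.

S -> cc | hf | Rcc; E -> h | ES; J -> E | c | RE; R -> f | JfE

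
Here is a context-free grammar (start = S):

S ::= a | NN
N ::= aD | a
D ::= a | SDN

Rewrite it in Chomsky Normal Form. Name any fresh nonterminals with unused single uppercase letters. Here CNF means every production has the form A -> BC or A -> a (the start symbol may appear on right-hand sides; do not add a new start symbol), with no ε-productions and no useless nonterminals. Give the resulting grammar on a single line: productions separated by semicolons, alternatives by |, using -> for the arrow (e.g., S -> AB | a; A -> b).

No ε-productions.
No unit productions to eliminate.
TERM: introduce A -> a and substitute in every rule of length ≥2.
BIN: D -> SDN becomes D -> SB, B -> DN.

S -> a | NN; A -> a; B -> DN; D -> a | SB; N -> a | AD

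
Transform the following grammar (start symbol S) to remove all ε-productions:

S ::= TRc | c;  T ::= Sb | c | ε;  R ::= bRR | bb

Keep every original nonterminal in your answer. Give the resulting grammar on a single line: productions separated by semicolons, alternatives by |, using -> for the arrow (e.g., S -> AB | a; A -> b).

S -> c | Rc | TRc; R -> bb | bRR; T -> c | Sb

Nullable set: {T}.
S -> TRc: T nullable, giving Rc | TRc.
Drop T -> ε.
Unchanged (no nullable symbols): S -> c; R -> bRR; R -> bb; T -> Sb; T -> c.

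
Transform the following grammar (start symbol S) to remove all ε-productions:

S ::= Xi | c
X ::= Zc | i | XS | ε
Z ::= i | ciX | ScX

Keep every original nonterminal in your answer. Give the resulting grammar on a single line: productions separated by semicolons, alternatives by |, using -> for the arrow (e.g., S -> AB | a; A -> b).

S -> c | i | Xi; X -> S | i | XS | Zc; Z -> i | Sc | ci | ScX | ciX

Nullable set: {X}.
S -> Xi: X nullable, giving Xi | i.
Drop X -> ε.
X -> XS: X nullable, giving S | XS.
Z -> ScX: X nullable, giving Sc | ScX.
Z -> ciX: X nullable, giving ci | ciX.
Unchanged (no nullable symbols): S -> c; X -> Zc; X -> i; Z -> i.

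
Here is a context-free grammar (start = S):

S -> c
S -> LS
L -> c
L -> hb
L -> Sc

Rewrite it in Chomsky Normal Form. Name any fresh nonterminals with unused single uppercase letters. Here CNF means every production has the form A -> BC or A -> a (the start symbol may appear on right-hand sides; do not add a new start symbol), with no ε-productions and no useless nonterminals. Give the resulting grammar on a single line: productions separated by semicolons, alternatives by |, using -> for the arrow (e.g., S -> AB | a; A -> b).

No ε-productions.
No unit productions to eliminate.
TERM: introduce C -> b, A -> c, B -> h and substitute in every rule of length ≥2.

S -> c | LS; A -> c; B -> h; C -> b; L -> c | BC | SA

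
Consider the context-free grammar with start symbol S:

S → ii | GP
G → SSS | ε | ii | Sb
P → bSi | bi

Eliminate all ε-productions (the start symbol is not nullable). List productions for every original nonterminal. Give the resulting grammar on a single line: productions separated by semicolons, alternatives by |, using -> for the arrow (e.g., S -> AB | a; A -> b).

S -> P | GP | ii; G -> Sb | ii | SSS; P -> bi | bSi

Nullable set: {G}.
S -> GP: G nullable, giving GP | P.
Drop G -> ε.
Unchanged (no nullable symbols): S -> ii; G -> SSS; G -> Sb; G -> ii; P -> bSi; P -> bi.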